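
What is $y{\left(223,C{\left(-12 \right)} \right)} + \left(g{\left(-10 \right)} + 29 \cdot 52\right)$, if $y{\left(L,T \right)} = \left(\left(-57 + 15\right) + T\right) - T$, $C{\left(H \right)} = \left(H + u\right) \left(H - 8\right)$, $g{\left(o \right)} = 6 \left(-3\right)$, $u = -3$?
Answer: $1448$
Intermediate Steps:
$g{\left(o \right)} = -18$
$C{\left(H \right)} = \left(-8 + H\right) \left(-3 + H\right)$ ($C{\left(H \right)} = \left(H - 3\right) \left(H - 8\right) = \left(-3 + H\right) \left(-8 + H\right) = \left(-8 + H\right) \left(-3 + H\right)$)
$y{\left(L,T \right)} = -42$ ($y{\left(L,T \right)} = \left(-42 + T\right) - T = -42$)
$y{\left(223,C{\left(-12 \right)} \right)} + \left(g{\left(-10 \right)} + 29 \cdot 52\right) = -42 + \left(-18 + 29 \cdot 52\right) = -42 + \left(-18 + 1508\right) = -42 + 1490 = 1448$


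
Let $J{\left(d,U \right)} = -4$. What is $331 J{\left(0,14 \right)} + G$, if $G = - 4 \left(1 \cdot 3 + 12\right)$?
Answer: $-1384$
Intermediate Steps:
$G = -60$ ($G = - 4 \left(3 + 12\right) = \left(-4\right) 15 = -60$)
$331 J{\left(0,14 \right)} + G = 331 \left(-4\right) - 60 = -1324 - 60 = -1384$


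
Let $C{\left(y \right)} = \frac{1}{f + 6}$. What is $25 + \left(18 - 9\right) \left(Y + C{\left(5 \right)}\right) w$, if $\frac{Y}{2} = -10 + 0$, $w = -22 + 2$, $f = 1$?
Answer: $\frac{25195}{7} \approx 3599.3$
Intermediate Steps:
$C{\left(y \right)} = \frac{1}{7}$ ($C{\left(y \right)} = \frac{1}{1 + 6} = \frac{1}{7}$)
$w = -20$
$Y = -20$ ($Y = 2 \left(-10 + 0\right) = 2 \left(-10\right) = -20$)
$25 + \left(18 - 9\right) \left(Y + C{\left(5 \right)}\right) w = 25 + \left(18 - 9\right) \left(-20 + \frac{1}{7}\right) \left(-20\right) = 25 + 9 \left(- \frac{139}{7}\right) \left(-20\right) = 25 - - \frac{25020}{7} = 25 + \frac{25020}{7} = \frac{25195}{7}$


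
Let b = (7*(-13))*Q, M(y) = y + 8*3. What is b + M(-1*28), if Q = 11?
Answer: -1005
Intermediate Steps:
M(y) = 24 + y (M(y) = y + 24 = 24 + y)
b = -1001 (b = (7*(-13))*11 = -91*11 = -1001)
b + M(-1*28) = -1001 + (24 - 1*28) = -1001 + (24 - 28) = -1001 - 4 = -1005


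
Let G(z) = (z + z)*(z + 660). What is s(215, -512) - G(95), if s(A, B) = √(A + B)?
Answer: -143450 + 3*I*√33 ≈ -1.4345e+5 + 17.234*I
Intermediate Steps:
G(z) = 2*z*(660 + z) (G(z) = (2*z)*(660 + z) = 2*z*(660 + z))
s(215, -512) - G(95) = √(215 - 512) - 2*95*(660 + 95) = √(-297) - 2*95*755 = 3*I*√33 - 1*143450 = 3*I*√33 - 143450 = -143450 + 3*I*√33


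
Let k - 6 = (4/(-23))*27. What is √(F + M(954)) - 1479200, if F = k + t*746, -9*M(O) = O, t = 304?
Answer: -1479200 + 2*√29978338/23 ≈ -1.4787e+6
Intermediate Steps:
k = 30/23 (k = 6 + (4/(-23))*27 = 6 + (4*(-1/23))*27 = 6 - 4/23*27 = 6 - 108/23 = 30/23 ≈ 1.3043)
M(O) = -O/9
F = 5216062/23 (F = 30/23 + 304*746 = 30/23 + 226784 = 5216062/23 ≈ 2.2679e+5)
√(F + M(954)) - 1479200 = √(5216062/23 - ⅑*954) - 1479200 = √(5216062/23 - 106) - 1479200 = √(5213624/23) - 1479200 = 2*√29978338/23 - 1479200 = -1479200 + 2*√29978338/23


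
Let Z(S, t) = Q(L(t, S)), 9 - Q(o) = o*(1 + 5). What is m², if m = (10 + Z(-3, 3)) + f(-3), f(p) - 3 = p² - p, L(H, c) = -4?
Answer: 3364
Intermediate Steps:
f(p) = 3 + p² - p (f(p) = 3 + (p² - p) = 3 + p² - p)
Q(o) = 9 - 6*o (Q(o) = 9 - o*(1 + 5) = 9 - o*6 = 9 - 6*o)
Z(S, t) = 33 (Z(S, t) = 9 - 6*(-4) = 9 + 24 = 33)
m = 58 (m = (10 + 33) + (3 + (-3)² - 1*(-3)) = 43 + (3 + 9 + 3) = 43 + 15 = 58)
m² = 58² = 3364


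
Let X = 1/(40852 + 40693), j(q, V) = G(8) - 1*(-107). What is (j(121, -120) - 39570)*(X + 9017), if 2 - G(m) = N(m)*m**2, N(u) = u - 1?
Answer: -29344739134794/81545 ≈ -3.5986e+8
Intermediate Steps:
N(u) = -1 + u
G(m) = 2 - m**2*(-1 + m) (G(m) = 2 - (-1 + m)*m**2 = 2 - m**2*(-1 + m))
j(q, V) = -339 (j(q, V) = (2 + 8**2*(1 - 1*8)) - 1*(-107) = (2 + 64*(1 - 8)) + 107 = (2 + 64*(-7)) + 107 = (2 - 448) + 107 = -446 + 107 = -339)
X = 1/81545 ≈ 1.2263e-5
(j(121, -120) - 39570)*(X + 9017) = (-339 - 39570)*(1/81545 + 9017) = -39909*735291266/81545 = -29344739134794/81545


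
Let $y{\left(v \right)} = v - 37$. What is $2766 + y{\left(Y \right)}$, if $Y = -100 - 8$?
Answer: $2621$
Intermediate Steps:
$Y = -108$ ($Y = -100 - 8 = -108$)
$y{\left(v \right)} = -37 + v$ ($y{\left(v \right)} = v - 37 = -37 + v$)
$2766 + y{\left(Y \right)} = 2766 - 145 = 2621$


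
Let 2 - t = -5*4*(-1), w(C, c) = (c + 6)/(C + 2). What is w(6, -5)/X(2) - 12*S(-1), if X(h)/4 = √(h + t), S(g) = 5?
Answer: -60 - I/128 ≈ -60.0 - 0.0078125*I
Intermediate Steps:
w(C, c) = (6 + c)/(2 + C)
t = -18 (t = 2 - (-5*4)*(-1) = 2 - (-20)*(-1) = 2 - 1*20 = 2 - 20 = -18)
X(h) = 4*√(-18 + h) (X(h) = 4*√(h - 18) = 4*√(-18 + h))
w(6, -5)/X(2) - 12*S(-1) = ((6 - 5)/(2 + 6))/((4*√(-18 + 2))) - 12*5 = (1/8)/((4*√(-16))) - 60 = ((⅛)*1)/((4*(4*I))) - 60 = 1/(8*((16*I))) - 60 = (-I/16)/8 - 60 = -I/128 - 60 = -60 - I/128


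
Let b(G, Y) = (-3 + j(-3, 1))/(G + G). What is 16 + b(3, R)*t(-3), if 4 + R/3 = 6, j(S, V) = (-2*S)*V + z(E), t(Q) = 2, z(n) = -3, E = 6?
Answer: 16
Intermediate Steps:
j(S, V) = -3 - 2*S*V (j(S, V) = (-2*S)*V - 3 = -2*S*V - 3 = -3 - 2*S*V)
R = 6 (R = -12 + 3*6 = -12 + 18 = 6)
b(G, Y) = 0 (b(G, Y) = (-3 + (-3 - 2*(-3)*1))/(G + G) = (-3 + (-3 + 6))/((2*G)) = (-3 + 3)*(1/(2*G)) = 0*(1/(2*G)) = 0)
16 + b(3, R)*t(-3) = 16 + 0*2 = 16 + 0 = 16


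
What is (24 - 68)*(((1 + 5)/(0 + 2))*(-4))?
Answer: 528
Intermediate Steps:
(24 - 68)*(((1 + 5)/(0 + 2))*(-4)) = -44*6/2*(-4) = -44*6*(1/2)*(-4) = -132*(-4) = -44*(-12) = 528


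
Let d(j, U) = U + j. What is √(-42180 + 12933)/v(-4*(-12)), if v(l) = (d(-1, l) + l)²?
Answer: I*√29247/9025 ≈ 0.018949*I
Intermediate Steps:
v(l) = (-1 + 2*l)² (v(l) = ((l - 1) + l)² = ((-1 + l) + l)² = (-1 + 2*l)²)
√(-42180 + 12933)/v(-4*(-12)) = √(-42180 + 12933)/((-1 + 2*(-4*(-12)))²) = √(-29247)/((-1 + 2*48)²) = (I*√29247)/((-1 + 96)²) = (I*√29247)/(95²) = (I*√29247)/9025 = (I*√29247)*(1/9025) = I*√29247/9025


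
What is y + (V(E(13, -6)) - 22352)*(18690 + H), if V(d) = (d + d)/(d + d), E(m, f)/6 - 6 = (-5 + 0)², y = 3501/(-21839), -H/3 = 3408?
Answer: -4132453461375/21839 ≈ -1.8922e+8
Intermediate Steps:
H = -10224 (H = -3*3408 = -10224)
y = -3501/21839 (y = 3501*(-1/21839) = -3501/21839 ≈ -0.16031)
E(m, f) = 186 (E(m, f) = 36 + 6*(-5 + 0)² = 36 + 6*(-5)² = 36 + 6*25 = 36 + 150 = 186)
V(d) = 1 (V(d) = (2*d)/((2*d)) = (2*d)*(1/(2*d)) = 1)
y + (V(E(13, -6)) - 22352)*(18690 + H) = -3501/21839 + (1 - 22352)*(18690 - 10224) = -3501/21839 - 22351*8466 = -3501/21839 - 189223566 = -4132453461375/21839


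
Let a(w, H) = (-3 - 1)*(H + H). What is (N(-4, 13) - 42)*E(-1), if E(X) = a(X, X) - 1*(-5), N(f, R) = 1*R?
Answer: -377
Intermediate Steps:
a(w, H) = -8*H
N(f, R) = R
E(X) = 5 - 8*X (E(X) = -8*X - 1*(-5) = -8*X + 5 = 5 - 8*X)
(N(-4, 13) - 42)*E(-1) = (13 - 42)*(5 - 8*(-1)) = -29*(5 + 8) = -29*13 = -377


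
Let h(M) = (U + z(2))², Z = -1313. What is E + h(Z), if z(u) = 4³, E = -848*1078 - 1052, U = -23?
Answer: -913515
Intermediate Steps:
E = -915196 (E = -914144 - 1052 = -915196)
z(u) = 64
h(M) = 1681 (h(M) = (-23 + 64)² = 41² = 1681)
E + h(Z) = -915196 + 1681 = -913515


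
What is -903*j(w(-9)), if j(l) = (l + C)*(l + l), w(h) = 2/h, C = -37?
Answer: -403340/27 ≈ -14939.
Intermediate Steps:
j(l) = 2*l*(-37 + l) (j(l) = (l - 37)*(l + l) = (-37 + l)*(2*l) = 2*l*(-37 + l))
-903*j(w(-9)) = -1806*2/(-9)*(-37 + 2/(-9)) = -1806*2*(-⅑)*(-37 + 2*(-⅑)) = -1806*(-2)*(-37 - 2/9)/9 = -1806*(-2)*(-335)/(9*9) = -903*1340/81 = -403340/27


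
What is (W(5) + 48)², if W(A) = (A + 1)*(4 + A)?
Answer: 10404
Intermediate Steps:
W(A) = (1 + A)*(4 + A)
(W(5) + 48)² = ((4 + 5² + 5*5) + 48)² = ((4 + 25 + 25) + 48)² = (54 + 48)² = 102² = 10404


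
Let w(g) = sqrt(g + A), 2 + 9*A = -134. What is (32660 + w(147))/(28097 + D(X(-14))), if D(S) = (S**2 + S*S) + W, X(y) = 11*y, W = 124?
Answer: 32660/75653 + sqrt(1187)/226959 ≈ 0.43186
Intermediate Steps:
A = -136/9 (A = -2/9 + (1/9)*(-134) = -2/9 - 134/9 = -136/9 ≈ -15.111)
w(g) = sqrt(-136/9 + g) (w(g) = sqrt(g - 136/9) = sqrt(-136/9 + g))
D(S) = 124 + 2*S**2 (D(S) = (S**2 + S*S) + 124 = (S**2 + S**2) + 124 = 2*S**2 + 124 = 124 + 2*S**2)
(32660 + w(147))/(28097 + D(X(-14))) = (32660 + sqrt(-136 + 9*147)/3)/(28097 + (124 + 2*(11*(-14))**2)) = (32660 + sqrt(-136 + 1323)/3)/(28097 + (124 + 2*(-154)**2)) = (32660 + sqrt(1187)/3)/(28097 + (124 + 2*23716)) = (32660 + sqrt(1187)/3)/(28097 + (124 + 47432)) = (32660 + sqrt(1187)/3)/(28097 + 47556) = (32660 + sqrt(1187)/3)/75653 = (32660 + sqrt(1187)/3)*(1/75653) = 32660/75653 + sqrt(1187)/226959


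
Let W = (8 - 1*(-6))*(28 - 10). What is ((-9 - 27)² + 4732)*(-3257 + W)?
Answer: -18114140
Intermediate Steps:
W = 252 (W = (8 + 6)*18 = 14*18 = 252)
((-9 - 27)² + 4732)*(-3257 + W) = ((-9 - 27)² + 4732)*(-3257 + 252) = ((-36)² + 4732)*(-3005) = (1296 + 4732)*(-3005) = 6028*(-3005) = -18114140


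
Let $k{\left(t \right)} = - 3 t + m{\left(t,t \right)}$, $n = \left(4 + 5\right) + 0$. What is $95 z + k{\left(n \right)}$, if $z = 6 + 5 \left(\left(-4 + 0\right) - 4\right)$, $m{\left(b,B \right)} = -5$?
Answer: $-3262$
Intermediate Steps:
$n = 9$ ($n = 9 + 0 = 9$)
$k{\left(t \right)} = -5 - 3 t$ ($k{\left(t \right)} = - 3 t - 5 = -5 - 3 t$)
$z = -34$ ($z = 6 + 5 \left(-4 - 4\right) = 6 + 5 \left(-8\right) = 6 - 40 = -34$)
$95 z + k{\left(n \right)} = 95 \left(-34\right) - 32 = -3230 - 32 = -3262$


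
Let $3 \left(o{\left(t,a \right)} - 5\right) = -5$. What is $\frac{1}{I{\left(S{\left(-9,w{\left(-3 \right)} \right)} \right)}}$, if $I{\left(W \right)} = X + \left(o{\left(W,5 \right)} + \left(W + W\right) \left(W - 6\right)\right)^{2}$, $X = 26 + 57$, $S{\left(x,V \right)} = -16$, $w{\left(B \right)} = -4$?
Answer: $\frac{9}{4503631} \approx 1.9984 \cdot 10^{-6}$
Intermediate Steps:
$o{\left(t,a \right)} = \frac{10}{3}$ ($o{\left(t,a \right)} = 5 + \frac{1}{3} \left(-5\right) = 5 - \frac{5}{3} = \frac{10}{3}$)
$X = 83$
$I{\left(W \right)} = 83 + \left(\frac{10}{3} + 2 W \left(-6 + W\right)\right)^{2}$ ($I{\left(W \right)} = 83 + \left(\frac{10}{3} + \left(W + W\right) \left(W - 6\right)\right)^{2} = 83 + \left(\frac{10}{3} + 2 W \left(-6 + W\right)\right)^{2}$)
$\frac{1}{I{\left(S{\left(-9,w{\left(-3 \right)} \right)} \right)}} = \frac{1}{83 + \frac{4 \left(5 - -288 + 3 \left(-16\right)^{2}\right)^{2}}{9}} = \frac{1}{83 + \frac{4 \left(5 + 288 + 3 \cdot 256\right)^{2}}{9}} = \frac{1}{83 + \frac{4 \left(5 + 288 + 768\right)^{2}}{9}} = \frac{1}{83 + \frac{4 \cdot 1061^{2}}{9}} = \frac{1}{83 + \frac{4}{9} \cdot 1125721} = \frac{1}{83 + \frac{4502884}{9}} = \frac{1}{\frac{4503631}{9}} = \frac{9}{4503631}$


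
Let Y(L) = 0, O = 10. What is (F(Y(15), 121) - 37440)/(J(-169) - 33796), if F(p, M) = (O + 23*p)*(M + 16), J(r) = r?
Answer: 7214/6793 ≈ 1.0620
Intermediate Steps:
F(p, M) = (10 + 23*p)*(16 + M) (F(p, M) = (10 + 23*p)*(M + 16) = (10 + 23*p)*(16 + M))
(F(Y(15), 121) - 37440)/(J(-169) - 33796) = ((160 + 10*121 + 368*0 + 23*121*0) - 37440)/(-169 - 33796) = ((160 + 1210 + 0 + 0) - 37440)/(-33965) = (1370 - 37440)*(-1/33965) = -36070*(-1/33965) = 7214/6793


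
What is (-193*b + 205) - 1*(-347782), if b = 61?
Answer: 336214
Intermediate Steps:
(-193*b + 205) - 1*(-347782) = (-193*61 + 205) - 1*(-347782) = (-11773 + 205) + 347782 = -11568 + 347782 = 336214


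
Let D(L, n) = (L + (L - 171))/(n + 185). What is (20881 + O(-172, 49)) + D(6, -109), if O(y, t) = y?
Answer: 1573725/76 ≈ 20707.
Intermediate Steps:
D(L, n) = (-171 + 2*L)/(185 + n) (D(L, n) = (L + (-171 + L))/(185 + n) = (-171 + 2*L)/(185 + n))
(20881 + O(-172, 49)) + D(6, -109) = (20881 - 172) + (-171 + 2*6)/(185 - 109) = 20709 + (-171 + 12)/76 = 20709 + (1/76)*(-159) = 20709 - 159/76 = 1573725/76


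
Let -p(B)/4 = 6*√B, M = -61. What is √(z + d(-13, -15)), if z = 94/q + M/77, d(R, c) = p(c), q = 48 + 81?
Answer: √(-6267723 - 2367947736*I*√15)/9933 ≈ 6.815 - 6.8196*I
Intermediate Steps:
q = 129
p(B) = -24*√B
d(R, c) = -24*√c
z = -631/9933 (z = 94/129 - 61/77 = -631/9933 ≈ -0.063526)
√(z + d(-13, -15)) = √(-631/9933 - 24*I*√15)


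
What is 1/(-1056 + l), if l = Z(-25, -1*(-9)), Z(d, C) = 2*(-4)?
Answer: -1/1064 ≈ -0.00093985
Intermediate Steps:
Z(d, C) = -8
l = -8
1/(-1056 + l) = 1/(-1056 - 8) = 1/(-1064) = -1/1064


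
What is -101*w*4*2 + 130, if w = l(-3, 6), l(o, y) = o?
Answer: 2554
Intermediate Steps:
w = -3
-101*w*4*2 + 130 = -101*(-3*4)*2 + 130 = -(-1212)*2 + 130 = -101*(-24) + 130 = 2424 + 130 = 2554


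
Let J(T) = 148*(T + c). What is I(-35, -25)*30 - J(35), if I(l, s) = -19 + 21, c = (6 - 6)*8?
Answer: -5120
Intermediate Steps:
c = 0 (c = 0*8 = 0)
I(l, s) = 2
J(T) = 148*T (J(T) = 148*(T + 0) = 148*T)
I(-35, -25)*30 - J(35) = 2*30 - 148*35 = 60 - 1*5180 = 60 - 5180 = -5120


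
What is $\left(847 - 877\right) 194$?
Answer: $-5820$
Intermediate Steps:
$\left(847 - 877\right) 194 = \left(-30\right) 194 = -5820$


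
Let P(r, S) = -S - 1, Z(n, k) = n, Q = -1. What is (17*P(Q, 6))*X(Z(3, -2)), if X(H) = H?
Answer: -357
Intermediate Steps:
P(r, S) = -1 - S
(17*P(Q, 6))*X(Z(3, -2)) = (17*(-1 - 1*6))*3 = (17*(-1 - 6))*3 = (17*(-7))*3 = -119*3 = -357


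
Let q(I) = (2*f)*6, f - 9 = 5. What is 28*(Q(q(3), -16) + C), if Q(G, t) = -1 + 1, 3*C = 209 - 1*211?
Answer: -56/3 ≈ -18.667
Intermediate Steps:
f = 14 (f = 9 + 5 = 14)
q(I) = 168 (q(I) = (2*14)*6 = 28*6 = 168)
C = -⅔ (C = (209 - 1*211)/3 = (209 - 211)/3 = (⅓)*(-2) = -⅔ ≈ -0.66667)
Q(G, t) = 0
28*(Q(q(3), -16) + C) = 28*(0 - ⅔) = 28*(-⅔) = -56/3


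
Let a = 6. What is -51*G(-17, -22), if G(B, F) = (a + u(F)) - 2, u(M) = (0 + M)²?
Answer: -24888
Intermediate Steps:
u(M) = M²
G(B, F) = 4 + F² (G(B, F) = (6 + F²) - 2 = 4 + F²)
-51*G(-17, -22) = -51*(4 + (-22)²) = -51*(4 + 484) = -51*488 = -24888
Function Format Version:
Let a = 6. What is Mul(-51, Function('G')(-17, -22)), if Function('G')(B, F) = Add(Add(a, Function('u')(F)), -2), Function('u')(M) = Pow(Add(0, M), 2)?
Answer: -24888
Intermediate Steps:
Function('u')(M) = Pow(M, 2)
Function('G')(B, F) = Add(4, Pow(F, 2)) (Function('G')(B, F) = Add(Add(6, Pow(F, 2)), -2) = Add(4, Pow(F, 2)))
Mul(-51, Function('G')(-17, -22)) = Mul(-51, Add(4, Pow(-22, 2))) = Mul(-51, Add(4, 484)) = Mul(-51, 488) = -24888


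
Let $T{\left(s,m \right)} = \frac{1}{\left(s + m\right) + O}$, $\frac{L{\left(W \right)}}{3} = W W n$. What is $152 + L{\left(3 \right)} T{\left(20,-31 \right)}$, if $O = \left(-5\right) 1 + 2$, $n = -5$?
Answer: $\frac{2263}{14} \approx 161.64$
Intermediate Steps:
$O = -3$ ($O = -5 + 2 = -3$)
$L{\left(W \right)} = - 15 W^{2}$ ($L{\left(W \right)} = 3 W W \left(-5\right) = 3 W^{2} \left(-5\right) = 3 \left(- 5 W^{2}\right) = - 15 W^{2}$)
$T{\left(s,m \right)} = \frac{1}{-3 + m + s}$ ($T{\left(s,m \right)} = \frac{1}{\left(s + m\right) - 3} = \frac{1}{\left(m + s\right) - 3} = \frac{1}{-3 + m + s}$)
$152 + L{\left(3 \right)} T{\left(20,-31 \right)} = 152 + \frac{\left(-15\right) 3^{2}}{-3 - 31 + 20} = 152 + \frac{\left(-15\right) 9}{-14} = 152 - - \frac{135}{14} = 152 + \frac{135}{14} = \frac{2263}{14}$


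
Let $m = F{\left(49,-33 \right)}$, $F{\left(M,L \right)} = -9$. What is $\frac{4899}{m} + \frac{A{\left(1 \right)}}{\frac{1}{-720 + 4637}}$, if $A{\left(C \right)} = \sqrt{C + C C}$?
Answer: $- \frac{1633}{3} + 3917 \sqrt{2} \approx 4995.1$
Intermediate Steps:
$m = -9$
$A{\left(C \right)} = \sqrt{C + C^{2}}$
$\frac{4899}{m} + \frac{A{\left(1 \right)}}{\frac{1}{-720 + 4637}} = \frac{4899}{-9} + \frac{\sqrt{1 \left(1 + 1\right)}}{\frac{1}{-720 + 4637}} = 4899 \left(- \frac{1}{9}\right) + \frac{\sqrt{1 \cdot 2}}{\frac{1}{3917}} = - \frac{1633}{3} + \sqrt{2} \frac{1}{\frac{1}{3917}} = - \frac{1633}{3} + \sqrt{2} \cdot 3917 = - \frac{1633}{3} + 3917 \sqrt{2}$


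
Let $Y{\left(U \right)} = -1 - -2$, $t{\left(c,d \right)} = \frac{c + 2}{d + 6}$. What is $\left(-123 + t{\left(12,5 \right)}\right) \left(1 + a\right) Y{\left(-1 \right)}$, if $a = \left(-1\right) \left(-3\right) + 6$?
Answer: $- \frac{13390}{11} \approx -1217.3$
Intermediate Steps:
$t{\left(c,d \right)} = \frac{2 + c}{6 + d}$
$Y{\left(U \right)} = 1$ ($Y{\left(U \right)} = -1 + 2 = 1$)
$a = 9$ ($a = 3 + 6 = 9$)
$\left(-123 + t{\left(12,5 \right)}\right) \left(1 + a\right) Y{\left(-1 \right)} = \left(-123 + \frac{2 + 12}{6 + 5}\right) \left(1 + 9\right) 1 = \left(-123 + \frac{1}{11} \cdot 14\right) 10 \cdot 1 = \left(-123 + \frac{1}{11} \cdot 14\right) 10 = \left(-123 + \frac{14}{11}\right) 10 = \left(- \frac{1339}{11}\right) 10 = - \frac{13390}{11}$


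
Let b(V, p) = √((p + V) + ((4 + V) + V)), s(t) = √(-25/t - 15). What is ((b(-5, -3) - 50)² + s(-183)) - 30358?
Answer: -27872 - 100*I*√14 + 4*I*√31110/183 ≈ -27872.0 - 370.31*I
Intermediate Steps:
s(t) = √(-15 - 25/t)
b(V, p) = √(4 + p + 3*V) (b(V, p) = √((V + p) + (4 + 2*V)) = √(4 + p + 3*V))
((b(-5, -3) - 50)² + s(-183)) - 30358 = ((√(4 - 3 + 3*(-5)) - 50)² + √(-15 - 25/(-183))) - 30358 = ((√(4 - 3 - 15) - 50)² + √(-15 - 25*(-1/183))) - 30358 = ((√(-14) - 50)² + √(-15 + 25/183)) - 30358 = ((I*√14 - 50)² + √(-2720/183)) - 30358 = ((-50 + I*√14)² + 4*I*√31110/183) - 30358 = -30358 + (-50 + I*√14)² + 4*I*√31110/183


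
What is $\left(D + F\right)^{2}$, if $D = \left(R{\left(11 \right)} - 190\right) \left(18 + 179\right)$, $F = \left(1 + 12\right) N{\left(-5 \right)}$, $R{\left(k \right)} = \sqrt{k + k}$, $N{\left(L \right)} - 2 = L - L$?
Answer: $1399913014 - 14737176 \sqrt{22} \approx 1.3308 \cdot 10^{9}$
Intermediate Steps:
$N{\left(L \right)} = 2$ ($N{\left(L \right)} = 2 + \left(L - L\right) = 2 + 0 = 2$)
$R{\left(k \right)} = \sqrt{2} \sqrt{k}$ ($R{\left(k \right)} = \sqrt{2 k} = \sqrt{2} \sqrt{k}$)
$F = 26$ ($F = \left(1 + 12\right) 2 = 13 \cdot 2 = 26$)
$D = -37430 + 197 \sqrt{22}$ ($D = \left(\sqrt{2} \sqrt{11} - 190\right) \left(18 + 179\right) = \left(\sqrt{22} - 190\right) 197 = \left(-190 + \sqrt{22}\right) 197 = -37430 + 197 \sqrt{22} \approx -36506.0$)
$\left(D + F\right)^{2} = \left(\left(-37430 + 197 \sqrt{22}\right) + 26\right)^{2} = \left(-37404 + 197 \sqrt{22}\right)^{2}$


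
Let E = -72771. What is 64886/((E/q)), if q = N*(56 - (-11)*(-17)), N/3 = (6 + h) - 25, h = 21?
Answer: 17000132/24257 ≈ 700.83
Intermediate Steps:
N = 6 (N = 3*((6 + 21) - 25) = 3*(27 - 25) = 3*2 = 6)
q = -786 (q = 6*(56 - (-11)*(-17)) = 6*(56 - 1*187) = 6*(56 - 187) = 6*(-131) = -786)
64886/((E/q)) = 64886/((-72771/(-786))) = 64886/((-72771*(-1/786))) = 64886/(24257/262) = 64886*(262/24257) = 17000132/24257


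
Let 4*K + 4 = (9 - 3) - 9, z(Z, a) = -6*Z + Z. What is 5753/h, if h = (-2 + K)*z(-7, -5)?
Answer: -23012/525 ≈ -43.832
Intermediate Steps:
z(Z, a) = -5*Z
K = -7/4 (K = -1 + ((9 - 3) - 9)/4 = -1 + (6 - 9)/4 = -1 + (¼)*(-3) = -1 - ¾ = -7/4 ≈ -1.7500)
h = -525/4 (h = (-2 - 7/4)*(-5*(-7)) = -15/4*35 = -525/4 ≈ -131.25)
5753/h = 5753/(-525/4) = 5753*(-4/525) = -23012/525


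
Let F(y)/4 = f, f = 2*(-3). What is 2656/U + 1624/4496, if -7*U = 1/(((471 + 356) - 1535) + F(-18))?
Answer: 7648451531/562 ≈ 1.3609e+7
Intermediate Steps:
f = -6
F(y) = -24 (F(y) = 4*(-6) = -24)
U = 1/5124 (U = -1/(7*(((471 + 356) - 1535) - 24)) = -1/(7*((827 - 1535) - 24)) = -1/(7*(-708 - 24)) = -1/7/(-732) = -1/7*(-1/732) = 1/5124 ≈ 0.00019516)
2656/U + 1624/4496 = 2656/(1/5124) + 1624/4496 = 2656*5124 + 1624*(1/4496) = 13609344 + 203/562 = 7648451531/562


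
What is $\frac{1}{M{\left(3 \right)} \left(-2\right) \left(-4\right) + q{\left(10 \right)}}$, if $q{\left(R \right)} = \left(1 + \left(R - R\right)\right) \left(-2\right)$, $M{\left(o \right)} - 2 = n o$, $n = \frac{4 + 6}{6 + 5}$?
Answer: $\frac{11}{394} \approx 0.027919$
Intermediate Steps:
$n = \frac{10}{11} \approx 0.90909$
$M{\left(o \right)} = 2 + \frac{10 o}{11}$
$q{\left(R \right)} = -2$ ($q{\left(R \right)} = \left(1 + 0\right) \left(-2\right) = 1 \left(-2\right) = -2$)
$\frac{1}{M{\left(3 \right)} \left(-2\right) \left(-4\right) + q{\left(10 \right)}} = \frac{1}{\left(2 + \frac{10}{11} \cdot 3\right) \left(-2\right) \left(-4\right) - 2} = \frac{1}{\left(2 + \frac{30}{11}\right) \left(-2\right) \left(-4\right) - 2} = \frac{1}{\frac{52}{11} \left(-2\right) \left(-4\right) - 2} = \frac{1}{\left(- \frac{104}{11}\right) \left(-4\right) - 2} = \frac{1}{\frac{416}{11} - 2} = \frac{1}{\frac{394}{11}} = \frac{11}{394}$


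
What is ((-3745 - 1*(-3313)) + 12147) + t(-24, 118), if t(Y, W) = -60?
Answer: 11655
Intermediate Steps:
((-3745 - 1*(-3313)) + 12147) + t(-24, 118) = ((-3745 - 1*(-3313)) + 12147) - 60 = ((-3745 + 3313) + 12147) - 60 = (-432 + 12147) - 60 = 11715 - 60 = 11655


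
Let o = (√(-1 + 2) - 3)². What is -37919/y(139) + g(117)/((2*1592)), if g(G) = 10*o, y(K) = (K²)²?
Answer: 1851413443/148573814318 ≈ 0.012461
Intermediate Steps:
o = 4 (o = (√1 - 3)² = (1 - 3)² = (-2)² = 4)
y(K) = K⁴
g(G) = 40 (g(G) = 10*4 = 40)
-37919/y(139) + g(117)/((2*1592)) = -37919/(139⁴) + 40/((2*1592)) = -37919/373301041 + 40/3184 = -37919*1/373301041 + 40*(1/3184) = -37919/373301041 + 5/398 = 1851413443/148573814318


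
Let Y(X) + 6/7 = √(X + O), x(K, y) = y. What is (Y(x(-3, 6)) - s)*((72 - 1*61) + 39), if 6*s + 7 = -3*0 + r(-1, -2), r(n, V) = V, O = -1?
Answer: 225/7 + 50*√5 ≈ 143.95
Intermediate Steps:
Y(X) = -6/7 + √(-1 + X) (Y(X) = -6/7 + √(X - 1) = -6/7 + √(-1 + X))
s = -3/2 (s = -7/6 + (-3*0 - 2)/6 = -7/6 + (0 - 2)/6 = -7/6 + (⅙)*(-2) = -7/6 - ⅓ = -3/2 ≈ -1.5000)
(Y(x(-3, 6)) - s)*((72 - 1*61) + 39) = ((-6/7 + √(-1 + 6)) - 1*(-3/2))*((72 - 1*61) + 39) = ((-6/7 + √5) + 3/2)*((72 - 61) + 39) = (9/14 + √5)*(11 + 39) = (9/14 + √5)*50 = 225/7 + 50*√5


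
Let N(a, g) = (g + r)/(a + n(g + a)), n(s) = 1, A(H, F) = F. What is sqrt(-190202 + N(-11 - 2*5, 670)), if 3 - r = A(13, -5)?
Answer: I*sqrt(19023590)/10 ≈ 436.16*I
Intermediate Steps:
r = 8 (r = 3 - 1*(-5) = 3 + 5 = 8)
N(a, g) = (8 + g)/(1 + a) (N(a, g) = (g + 8)/(a + 1) = (8 + g)/(1 + a))
sqrt(-190202 + N(-11 - 2*5, 670)) = sqrt(-190202 + (8 + 670)/(1 + (-11 - 2*5))) = sqrt(-190202 + 678/(1 + (-11 - 10))) = sqrt(-190202 + 678/(1 - 21)) = sqrt(-190202 + 678/(-20)) = sqrt(-190202 - 1/20*678) = sqrt(-190202 - 339/10) = sqrt(-1902359/10) = I*sqrt(19023590)/10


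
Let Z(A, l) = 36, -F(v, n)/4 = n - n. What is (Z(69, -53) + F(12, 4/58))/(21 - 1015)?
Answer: -18/497 ≈ -0.036217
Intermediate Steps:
F(v, n) = 0 (F(v, n) = -4*(n - n) = -4*0 = 0)
(Z(69, -53) + F(12, 4/58))/(21 - 1015) = (36 + 0)/(21 - 1015) = 36/(-994) = 36*(-1/994) = -18/497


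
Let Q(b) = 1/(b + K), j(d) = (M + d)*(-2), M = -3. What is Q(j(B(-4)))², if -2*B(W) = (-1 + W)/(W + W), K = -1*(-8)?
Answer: 64/13689 ≈ 0.0046753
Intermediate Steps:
K = 8
B(W) = -(-1 + W)/(4*W) (B(W) = -(-1 + W)/(2*(W + W)) = -(-1 + W)/(2*(2*W)) = -(-1 + W)*1/(2*W)/2 = -(-1 + W)/(4*W))
j(d) = 6 - 2*d (j(d) = (-3 + d)*(-2) = 6 - 2*d)
Q(b) = 1/(8 + b) (Q(b) = 1/(b + 8) = 1/(8 + b))
Q(j(B(-4)))² = (1/(8 + (6 - (1 - 1*(-4))/(2*(-4)))))² = (1/(8 + (6 - (-1)*(1 + 4)/(2*4))))² = (1/(8 + (6 - (-1)*5/(2*4))))² = (1/(8 + (6 - 2*(-5/16))))² = (1/(8 + (6 + 5/8)))² = (1/(8 + 53/8))² = (1/(117/8))² = (8/117)² = 64/13689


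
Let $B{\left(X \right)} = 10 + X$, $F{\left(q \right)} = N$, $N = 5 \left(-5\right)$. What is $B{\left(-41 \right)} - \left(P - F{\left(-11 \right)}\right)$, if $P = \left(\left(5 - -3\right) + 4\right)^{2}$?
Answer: $-200$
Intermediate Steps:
$N = -25$
$F{\left(q \right)} = -25$
$P = 144$ ($P = \left(\left(5 + 3\right) + 4\right)^{2} = \left(8 + 4\right)^{2} = 12^{2} = 144$)
$B{\left(-41 \right)} - \left(P - F{\left(-11 \right)}\right) = \left(10 - 41\right) - 169 = -31 - 169 = -200$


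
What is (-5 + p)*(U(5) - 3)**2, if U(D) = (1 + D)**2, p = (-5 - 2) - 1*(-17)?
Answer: 5445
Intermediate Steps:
p = 10 (p = -7 + 17 = 10)
(-5 + p)*(U(5) - 3)**2 = (-5 + 10)*((1 + 5)**2 - 3)**2 = 5*(6**2 - 3)**2 = 5*(36 - 3)**2 = 5*33**2 = 5*1089 = 5445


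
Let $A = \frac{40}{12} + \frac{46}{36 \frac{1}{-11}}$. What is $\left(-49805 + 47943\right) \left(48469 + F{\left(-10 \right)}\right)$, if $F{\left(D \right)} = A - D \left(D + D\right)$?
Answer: $- \frac{808712219}{9} \approx -8.9857 \cdot 10^{7}$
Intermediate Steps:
$A = - \frac{193}{18}$ ($A = 40 \cdot \frac{1}{12} + \frac{46}{36 \left(- \frac{1}{11}\right)} = \frac{10}{3} + \frac{46}{- \frac{36}{11}} = \frac{10}{3} + 46 \left(- \frac{11}{36}\right) = \frac{10}{3} - \frac{253}{18} = - \frac{193}{18} \approx -10.722$)
$F{\left(D \right)} = - \frac{193}{18} - 2 D^{2}$ ($F{\left(D \right)} = - \frac{193}{18} - D \left(D + D\right) = - \frac{193}{18} - D 2 D = - \frac{193}{18} - 2 D^{2}$)
$\left(-49805 + 47943\right) \left(48469 + F{\left(-10 \right)}\right) = \left(-49805 + 47943\right) \left(48469 - \left(\frac{193}{18} + 2 \left(-10\right)^{2}\right)\right) = - 1862 \left(48469 - \frac{3793}{18}\right) = \left(-1862\right) \frac{868649}{18} = - \frac{808712219}{9}$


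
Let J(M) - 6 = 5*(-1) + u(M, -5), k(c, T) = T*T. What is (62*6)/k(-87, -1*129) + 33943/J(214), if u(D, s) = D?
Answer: 4379267/27735 ≈ 157.90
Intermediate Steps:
k(c, T) = T**2
J(M) = 1 + M (J(M) = 6 + (5*(-1) + M) = 6 + (-5 + M) = 1 + M)
(62*6)/k(-87, -1*129) + 33943/J(214) = (62*6)/((-1*129)**2) + 33943/(1 + 214) = 372/((-129)**2) + 33943/215 = 372/16641 + 33943*(1/215) = 372*(1/16641) + 33943/215 = 124/5547 + 33943/215 = 4379267/27735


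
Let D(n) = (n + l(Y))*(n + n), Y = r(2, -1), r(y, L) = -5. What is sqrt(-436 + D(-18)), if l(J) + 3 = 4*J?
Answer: 4*sqrt(65) ≈ 32.249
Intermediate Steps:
Y = -5
l(J) = -3 + 4*J
D(n) = 2*n*(-23 + n) (D(n) = (n + (-3 + 4*(-5)))*(n + n) = (n + (-3 - 20))*(2*n) = (n - 23)*(2*n) = (-23 + n)*(2*n) = 2*n*(-23 + n))
sqrt(-436 + D(-18)) = sqrt(-436 + 2*(-18)*(-23 - 18)) = sqrt(-436 + 2*(-18)*(-41)) = sqrt(-436 + 1476) = sqrt(1040) = 4*sqrt(65)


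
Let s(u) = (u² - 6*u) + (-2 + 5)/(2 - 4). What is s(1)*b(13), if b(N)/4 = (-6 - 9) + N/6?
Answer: 1001/3 ≈ 333.67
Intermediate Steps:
s(u) = -3/2 + u² - 6*u (s(u) = (u² - 6*u) + 3/(-2) = (u² - 6*u) + 3*(-½) = (u² - 6*u) - 3/2 = -3/2 + u² - 6*u)
b(N) = -60 + 2*N/3 (b(N) = 4*((-6 - 9) + N/6) = 4*(-15 + N*(⅙)) = 4*(-15 + N/6) = -60 + 2*N/3)
s(1)*b(13) = (-3/2 + 1² - 6*1)*(-60 + (⅔)*13) = (-3/2 + 1 - 6)*(-60 + 26/3) = -13/2*(-154/3) = 1001/3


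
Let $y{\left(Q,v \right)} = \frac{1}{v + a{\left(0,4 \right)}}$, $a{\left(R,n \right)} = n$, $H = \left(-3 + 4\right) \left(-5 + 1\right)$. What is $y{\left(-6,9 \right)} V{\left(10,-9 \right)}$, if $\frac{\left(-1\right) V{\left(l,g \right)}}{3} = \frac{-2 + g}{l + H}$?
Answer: $\frac{11}{26} \approx 0.42308$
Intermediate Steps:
$H = -4$ ($H = 1 \left(-4\right) = -4$)
$V{\left(l,g \right)} = - \frac{3 \left(-2 + g\right)}{-4 + l}$ ($V{\left(l,g \right)} = - 3 \frac{-2 + g}{l - 4} = - 3 \frac{-2 + g}{-4 + l} = - \frac{3 \left(-2 + g\right)}{-4 + l}$)
$y{\left(Q,v \right)} = \frac{1}{4 + v}$ ($y{\left(Q,v \right)} = \frac{1}{v + 4} = \frac{1}{4 + v}$)
$y{\left(-6,9 \right)} V{\left(10,-9 \right)} = \frac{3 \frac{1}{-4 + 10} \left(2 - -9\right)}{4 + 9} = \frac{3 \cdot \frac{1}{6} \left(2 + 9\right)}{13} = \frac{3 \cdot \frac{1}{6} \cdot 11}{13} = \frac{1}{13} \cdot \frac{11}{2} = \frac{11}{26}$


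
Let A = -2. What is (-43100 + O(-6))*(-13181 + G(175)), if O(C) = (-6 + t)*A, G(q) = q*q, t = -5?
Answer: -751452632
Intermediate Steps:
G(q) = q**2
O(C) = 22 (O(C) = (-6 - 5)*(-2) = -11*(-2) = 22)
(-43100 + O(-6))*(-13181 + G(175)) = (-43100 + 22)*(-13181 + 175**2) = -43078*(-13181 + 30625) = -43078*17444 = -751452632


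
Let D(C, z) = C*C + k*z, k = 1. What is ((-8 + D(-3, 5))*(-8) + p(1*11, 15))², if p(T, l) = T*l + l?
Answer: 17424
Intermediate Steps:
D(C, z) = z + C² (D(C, z) = C*C + 1*z = C² + z = z + C²)
p(T, l) = l + T*l
((-8 + D(-3, 5))*(-8) + p(1*11, 15))² = ((-8 + (5 + (-3)²))*(-8) + 15*(1 + 1*11))² = ((-8 + (5 + 9))*(-8) + 15*(1 + 11))² = ((-8 + 14)*(-8) + 15*12)² = (6*(-8) + 180)² = (-48 + 180)² = 132² = 17424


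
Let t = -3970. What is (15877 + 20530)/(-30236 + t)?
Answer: -36407/34206 ≈ -1.0643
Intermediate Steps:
(15877 + 20530)/(-30236 + t) = (15877 + 20530)/(-30236 - 3970) = 36407/(-34206) = 36407*(-1/34206) = -36407/34206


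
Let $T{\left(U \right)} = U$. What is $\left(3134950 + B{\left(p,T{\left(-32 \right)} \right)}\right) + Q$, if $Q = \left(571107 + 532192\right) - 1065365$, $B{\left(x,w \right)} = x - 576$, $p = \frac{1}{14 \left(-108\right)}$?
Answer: $\frac{4796529695}{1512} \approx 3.1723 \cdot 10^{6}$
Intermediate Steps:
$p = - \frac{1}{1512}$ ($p = \frac{1}{-1512} = - \frac{1}{1512} \approx -0.00066138$)
$B{\left(x,w \right)} = -576 + x$
$Q = 37934$ ($Q = 1103299 - 1065365 = 37934$)
$\left(3134950 + B{\left(p,T{\left(-32 \right)} \right)}\right) + Q = \left(3134950 - \frac{870913}{1512}\right) + 37934 = \frac{4739173487}{1512} + 37934 = \frac{4796529695}{1512}$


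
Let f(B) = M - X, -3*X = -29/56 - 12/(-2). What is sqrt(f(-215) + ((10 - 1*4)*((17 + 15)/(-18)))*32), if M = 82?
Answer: I*sqrt(1816962)/84 ≈ 16.047*I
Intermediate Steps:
X = -307/168 (X = -(-29/56 - 12/(-2))/3 = -(-29*1/56 - 12*(-1/2))/3 = -(-29/56 + 6)/3 = -1/3*307/56 = -307/168 ≈ -1.8274)
f(B) = 14083/168 (f(B) = 82 - 1*(-307/168) = 82 + 307/168 = 14083/168)
sqrt(f(-215) + ((10 - 1*4)*((17 + 15)/(-18)))*32) = sqrt(14083/168 + ((10 - 1*4)*((17 + 15)/(-18)))*32) = sqrt(14083/168 + ((10 - 4)*(32*(-1/18)))*32) = sqrt(14083/168 + (6*(-16/9))*32) = sqrt(14083/168 - 32/3*32) = sqrt(14083/168 - 1024/3) = sqrt(-43261/168) = I*sqrt(1816962)/84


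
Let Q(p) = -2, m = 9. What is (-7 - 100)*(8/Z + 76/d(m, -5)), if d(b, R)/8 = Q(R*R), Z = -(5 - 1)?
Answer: 2889/4 ≈ 722.25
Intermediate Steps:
Z = -4 (Z = -1*4 = -4)
d(b, R) = -16 (d(b, R) = 8*(-2) = -16)
(-7 - 100)*(8/Z + 76/d(m, -5)) = (-7 - 100)*(8/(-4) + 76/(-16)) = -107*(8*(-1/4) + 76*(-1/16)) = -107*(-2 - 19/4) = -107*(-27/4) = 2889/4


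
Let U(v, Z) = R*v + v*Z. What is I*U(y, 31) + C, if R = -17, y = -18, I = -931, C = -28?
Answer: 234584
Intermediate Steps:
U(v, Z) = -17*v + Z*v (U(v, Z) = -17*v + v*Z = -17*v + Z*v)
I*U(y, 31) + C = -(-16758)*(-17 + 31) - 28 = -(-16758)*14 - 28 = -931*(-252) - 28 = 234612 - 28 = 234584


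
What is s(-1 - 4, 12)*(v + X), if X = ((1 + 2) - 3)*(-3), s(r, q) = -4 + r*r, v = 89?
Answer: 1869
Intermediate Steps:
s(r, q) = -4 + r**2
X = 0 (X = (3 - 3)*(-3) = 0*(-3) = 0)
s(-1 - 4, 12)*(v + X) = (-4 + (-1 - 4)**2)*(89 + 0) = (-4 + (-5)**2)*89 = (-4 + 25)*89 = 21*89 = 1869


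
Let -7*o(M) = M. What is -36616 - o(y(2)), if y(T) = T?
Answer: -256310/7 ≈ -36616.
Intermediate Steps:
o(M) = -M/7
-36616 - o(y(2)) = -36616 - (-1)*2/7 = -36616 - 1*(-2/7) = -36616 + 2/7 = -256310/7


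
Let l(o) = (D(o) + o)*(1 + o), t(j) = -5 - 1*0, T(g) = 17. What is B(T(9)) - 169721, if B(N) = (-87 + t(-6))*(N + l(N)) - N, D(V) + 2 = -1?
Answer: -194486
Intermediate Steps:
D(V) = -3 (D(V) = -2 - 1 = -3)
t(j) = -5 (t(j) = -5 + 0 = -5)
l(o) = (1 + o)*(-3 + o) (l(o) = (-3 + o)*(1 + o) = (1 + o)*(-3 + o))
B(N) = 276 - 92*N² + 91*N (B(N) = (-87 - 5)*(N + (-3 + N² - 2*N)) - N = -92*(-3 + N² - N) - N = (276 - 92*N² + 92*N) - N = 276 - 92*N² + 91*N)
B(T(9)) - 169721 = (276 - 92*17² + 91*17) - 169721 = (276 - 92*289 + 1547) - 169721 = (276 - 26588 + 1547) - 169721 = -24765 - 169721 = -194486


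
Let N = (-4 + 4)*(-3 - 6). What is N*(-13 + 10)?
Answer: 0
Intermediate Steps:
N = 0 (N = 0*(-9) = 0)
N*(-13 + 10) = 0*(-13 + 10) = 0*(-3) = 0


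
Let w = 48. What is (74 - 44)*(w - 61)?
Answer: -390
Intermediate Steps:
(74 - 44)*(w - 61) = (74 - 44)*(48 - 61) = 30*(-13) = -390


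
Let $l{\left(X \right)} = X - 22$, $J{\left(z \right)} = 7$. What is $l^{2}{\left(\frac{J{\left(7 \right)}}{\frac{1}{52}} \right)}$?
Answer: $116964$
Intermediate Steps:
$l{\left(X \right)} = -22 + X$
$l^{2}{\left(\frac{J{\left(7 \right)}}{\frac{1}{52}} \right)} = \left(-22 + \frac{7}{\frac{1}{52}}\right)^{2} = \left(-22 + 7 \frac{1}{\frac{1}{52}}\right)^{2} = \left(-22 + 7 \cdot 52\right)^{2} = \left(-22 + 364\right)^{2} = 342^{2} = 116964$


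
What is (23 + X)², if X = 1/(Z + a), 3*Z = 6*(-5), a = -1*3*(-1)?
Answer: 25600/49 ≈ 522.45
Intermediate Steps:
a = 3 (a = -3*(-1) = 3)
Z = -10 (Z = (6*(-5))/3 = (⅓)*(-30) = -10)
X = -⅐ (X = 1/(-10 + 3) = 1/(-7) = -⅐ ≈ -0.14286)
(23 + X)² = (23 - ⅐)² = (160/7)² = 25600/49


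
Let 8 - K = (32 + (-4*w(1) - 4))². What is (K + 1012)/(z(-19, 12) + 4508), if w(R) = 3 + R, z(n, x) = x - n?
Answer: 292/1513 ≈ 0.19299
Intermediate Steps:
K = -136 (K = 8 - (32 + (-4*(3 + 1) - 4))² = 8 - (32 + (-4*4 - 4))² = 8 - (32 + (-16 - 4))² = 8 - (32 - 20)² = 8 - 1*12² = 8 - 1*144 = 8 - 144 = -136)
(K + 1012)/(z(-19, 12) + 4508) = (-136 + 1012)/((12 - 1*(-19)) + 4508) = 876/((12 + 19) + 4508) = 876/(31 + 4508) = 876/4539 = 876*(1/4539) = 292/1513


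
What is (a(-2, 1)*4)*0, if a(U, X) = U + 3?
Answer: 0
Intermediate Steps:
a(U, X) = 3 + U
(a(-2, 1)*4)*0 = ((3 - 2)*4)*0 = (1*4)*0 = 4*0 = 0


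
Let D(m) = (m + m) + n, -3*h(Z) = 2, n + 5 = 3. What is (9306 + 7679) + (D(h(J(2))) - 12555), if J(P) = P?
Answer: 13280/3 ≈ 4426.7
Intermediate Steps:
n = -2 (n = -5 + 3 = -2)
h(Z) = -⅔ (h(Z) = -⅓*2 = -⅔)
D(m) = -2 + 2*m (D(m) = (m + m) - 2 = 2*m - 2 = -2 + 2*m)
(9306 + 7679) + (D(h(J(2))) - 12555) = (9306 + 7679) + ((-2 + 2*(-⅔)) - 12555) = 16985 + ((-2 - 4/3) - 12555) = 16985 + (-10/3 - 12555) = 16985 - 37675/3 = 13280/3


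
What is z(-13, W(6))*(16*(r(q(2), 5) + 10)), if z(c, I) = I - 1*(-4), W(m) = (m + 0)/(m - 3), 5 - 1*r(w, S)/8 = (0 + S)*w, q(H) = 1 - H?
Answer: 8640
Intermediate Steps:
r(w, S) = 40 - 8*S*w (r(w, S) = 40 - 8*(0 + S)*w = 40 - 8*S*w)
W(m) = m/(-3 + m)
z(c, I) = 4 + I (z(c, I) = I + 4 = 4 + I)
z(-13, W(6))*(16*(r(q(2), 5) + 10)) = (4 + 6/(-3 + 6))*(16*((40 - 8*5*(1 - 1*2)) + 10)) = (4 + 6/3)*(16*((40 - 8*5*(1 - 2)) + 10)) = (4 + 6*(⅓))*(16*((40 - 8*5*(-1)) + 10)) = (4 + 2)*(16*((40 + 40) + 10)) = 6*(16*(80 + 10)) = 6*(16*90) = 6*1440 = 8640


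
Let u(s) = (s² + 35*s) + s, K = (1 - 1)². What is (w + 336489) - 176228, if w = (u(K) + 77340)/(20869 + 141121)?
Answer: 2596075673/16199 ≈ 1.6026e+5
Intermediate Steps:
K = 0 (K = 0² = 0)
u(s) = s² + 36*s
w = 7734/16199 (w = (0*(36 + 0) + 77340)/(20869 + 141121) = (0*36 + 77340)/161990 = (0 + 77340)*(1/161990) = 77340*(1/161990) = 7734/16199 ≈ 0.47744)
(w + 336489) - 176228 = (7734/16199 + 336489) - 176228 = 5450793045/16199 - 176228 = 2596075673/16199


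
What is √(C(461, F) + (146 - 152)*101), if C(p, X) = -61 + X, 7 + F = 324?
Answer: 5*I*√14 ≈ 18.708*I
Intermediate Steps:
F = 317 (F = -7 + 324 = 317)
√(C(461, F) + (146 - 152)*101) = √((-61 + 317) + (146 - 152)*101) = √(256 - 6*101) = √(256 - 606) = √(-350) = 5*I*√14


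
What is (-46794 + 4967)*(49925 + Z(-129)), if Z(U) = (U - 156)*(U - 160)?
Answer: -5533293830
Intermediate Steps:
Z(U) = (-160 + U)*(-156 + U) (Z(U) = (-156 + U)*(-160 + U) = (-160 + U)*(-156 + U))
(-46794 + 4967)*(49925 + Z(-129)) = (-46794 + 4967)*(49925 + (24960 + (-129)² - 316*(-129))) = -41827*(49925 + (24960 + 16641 + 40764)) = -41827*(49925 + 82365) = -41827*132290 = -5533293830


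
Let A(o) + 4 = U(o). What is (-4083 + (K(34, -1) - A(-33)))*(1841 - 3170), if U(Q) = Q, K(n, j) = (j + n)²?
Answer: 3929853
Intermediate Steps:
A(o) = -4 + o
(-4083 + (K(34, -1) - A(-33)))*(1841 - 3170) = (-4083 + ((-1 + 34)² - (-4 - 33)))*(1841 - 3170) = (-4083 + (33² - 1*(-37)))*(-1329) = (-4083 + (1089 + 37))*(-1329) = (-4083 + 1126)*(-1329) = -2957*(-1329) = 3929853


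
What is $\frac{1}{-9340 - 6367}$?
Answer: $- \frac{1}{15707} \approx -6.3666 \cdot 10^{-5}$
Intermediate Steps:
$\frac{1}{-9340 - 6367} = \frac{1}{-15707} = - \frac{1}{15707}$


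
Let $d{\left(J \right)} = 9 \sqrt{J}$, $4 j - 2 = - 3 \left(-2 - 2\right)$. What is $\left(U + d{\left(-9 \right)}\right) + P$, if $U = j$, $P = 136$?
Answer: $\frac{279}{2} + 27 i \approx 139.5 + 27.0 i$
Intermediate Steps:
$j = \frac{7}{2}$ ($j = \frac{1}{2} + \frac{\left(-3\right) \left(-2 - 2\right)}{4} = \frac{1}{2} + \frac{\left(-3\right) \left(-4\right)}{4} = \frac{1}{2} + \frac{1}{4} \cdot 12 = \frac{1}{2} + 3 = \frac{7}{2} \approx 3.5$)
$U = \frac{7}{2} \approx 3.5$
$\left(U + d{\left(-9 \right)}\right) + P = \left(\frac{7}{2} + 9 \sqrt{-9}\right) + 136 = \left(\frac{7}{2} + 9 \cdot 3 i\right) + 136 = \left(\frac{7}{2} + 27 i\right) + 136 = \frac{279}{2} + 27 i$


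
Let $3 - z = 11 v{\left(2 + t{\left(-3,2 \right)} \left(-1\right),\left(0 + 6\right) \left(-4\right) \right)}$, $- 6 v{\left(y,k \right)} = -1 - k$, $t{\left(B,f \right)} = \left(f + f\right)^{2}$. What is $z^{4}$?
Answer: $\frac{5393580481}{1296} \approx 4.1617 \cdot 10^{6}$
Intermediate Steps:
$t{\left(B,f \right)} = 4 f^{2}$ ($t{\left(B,f \right)} = \left(2 f\right)^{2} = 4 f^{2}$)
$v{\left(y,k \right)} = \frac{1}{6} + \frac{k}{6}$ ($v{\left(y,k \right)} = - \frac{-1 - k}{6} = \frac{1}{6} + \frac{k}{6}$)
$z = \frac{271}{6}$ ($z = 3 - 11 \left(\frac{1}{6} + \frac{\left(0 + 6\right) \left(-4\right)}{6}\right) = 3 - 11 \left(\frac{1}{6} + \frac{6 \left(-4\right)}{6}\right) = 3 - 11 \left(\frac{1}{6} + \frac{1}{6} \left(-24\right)\right) = 3 - 11 \left(\frac{1}{6} - 4\right) = 3 - 11 \left(- \frac{23}{6}\right) = 3 - - \frac{253}{6} = 3 + \frac{253}{6} = \frac{271}{6} \approx 45.167$)
$z^{4} = \left(\frac{271}{6}\right)^{4} = \frac{5393580481}{1296}$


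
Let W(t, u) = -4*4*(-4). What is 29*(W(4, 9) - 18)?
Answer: 1334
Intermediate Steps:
W(t, u) = 64 (W(t, u) = -16*(-4) = 64)
29*(W(4, 9) - 18) = 29*(64 - 18) = 29*46 = 1334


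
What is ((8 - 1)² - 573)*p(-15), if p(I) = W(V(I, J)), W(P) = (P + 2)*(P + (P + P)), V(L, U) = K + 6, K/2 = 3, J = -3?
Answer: -264096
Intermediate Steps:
K = 6 (K = 2*3 = 6)
V(L, U) = 12 (V(L, U) = 6 + 6 = 12)
W(P) = 3*P*(2 + P) (W(P) = (2 + P)*(P + 2*P) = (2 + P)*(3*P) = 3*P*(2 + P))
p(I) = 504 (p(I) = 3*12*(2 + 12) = 3*12*14 = 504)
((8 - 1)² - 573)*p(-15) = ((8 - 1)² - 573)*504 = (7² - 573)*504 = (49 - 573)*504 = -524*504 = -264096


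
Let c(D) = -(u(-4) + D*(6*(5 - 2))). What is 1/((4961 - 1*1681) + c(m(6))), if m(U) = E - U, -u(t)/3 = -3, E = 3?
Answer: 1/3325 ≈ 0.00030075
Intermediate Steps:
u(t) = 9 (u(t) = -3*(-3) = 9)
m(U) = 3 - U
c(D) = -9 - 18*D (c(D) = -(9 + D*(6*(5 - 2))) = -(9 + D*(6*3)) = -(9 + D*18) = -(9 + 18*D) = -9 - 18*D)
1/((4961 - 1*1681) + c(m(6))) = 1/((4961 - 1*1681) + (-9 - 18*(3 - 1*6))) = 1/((4961 - 1681) + (-9 - 18*(3 - 6))) = 1/(3280 + (-9 - 18*(-3))) = 1/(3280 + (-9 + 54)) = 1/(3280 + 45) = 1/3325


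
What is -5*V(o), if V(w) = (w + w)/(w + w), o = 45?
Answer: -5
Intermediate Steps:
V(w) = 1 (V(w) = (2*w)/((2*w)) = (2*w)*(1/(2*w)) = 1)
-5*V(o) = -5*1 = -5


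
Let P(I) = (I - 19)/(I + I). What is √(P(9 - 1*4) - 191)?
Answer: I*√4810/5 ≈ 13.871*I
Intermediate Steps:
P(I) = (-19 + I)/(2*I) (P(I) = (-19 + I)/((2*I)) = (-19 + I)*(1/(2*I)) = (-19 + I)/(2*I))
√(P(9 - 1*4) - 191) = √((-19 + (9 - 1*4))/(2*(9 - 1*4)) - 191) = √((-19 + (9 - 4))/(2*(9 - 4)) - 191) = √((½)*(-19 + 5)/5 - 191) = √((½)*(⅕)*(-14) - 191) = √(-7/5 - 191) = √(-962/5) = I*√4810/5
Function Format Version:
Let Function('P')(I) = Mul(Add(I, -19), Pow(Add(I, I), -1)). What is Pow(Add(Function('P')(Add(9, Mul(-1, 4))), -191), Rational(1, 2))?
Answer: Mul(Rational(1, 5), I, Pow(4810, Rational(1, 2))) ≈ Mul(13.871, I)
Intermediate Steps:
Function('P')(I) = Mul(Rational(1, 2), Pow(I, -1), Add(-19, I)) (Function('P')(I) = Mul(Add(-19, I), Pow(Mul(2, I), -1)) = Mul(Add(-19, I), Mul(Rational(1, 2), Pow(I, -1))) = Mul(Rational(1, 2), Pow(I, -1), Add(-19, I)))
Pow(Add(Function('P')(Add(9, Mul(-1, 4))), -191), Rational(1, 2)) = Pow(Add(Mul(Rational(1, 2), Pow(Add(9, Mul(-1, 4)), -1), Add(-19, Add(9, Mul(-1, 4)))), -191), Rational(1, 2)) = Pow(Add(Mul(Rational(1, 2), Pow(Add(9, -4), -1), Add(-19, Add(9, -4))), -191), Rational(1, 2)) = Pow(Add(Mul(Rational(1, 2), Pow(5, -1), Add(-19, 5)), -191), Rational(1, 2)) = Pow(Add(Mul(Rational(1, 2), Rational(1, 5), -14), -191), Rational(1, 2)) = Pow(Add(Rational(-7, 5), -191), Rational(1, 2)) = Pow(Rational(-962, 5), Rational(1, 2)) = Mul(Rational(1, 5), I, Pow(4810, Rational(1, 2)))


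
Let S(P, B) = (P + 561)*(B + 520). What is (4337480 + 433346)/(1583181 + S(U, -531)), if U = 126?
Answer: 2385413/787812 ≈ 3.0279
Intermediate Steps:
S(P, B) = (520 + B)*(561 + P) (S(P, B) = (561 + P)*(520 + B) = (520 + B)*(561 + P))
(4337480 + 433346)/(1583181 + S(U, -531)) = (4337480 + 433346)/(1583181 + (291720 + 520*126 + 561*(-531) - 531*126)) = 4770826/(1583181 + (291720 + 65520 - 297891 - 66906)) = 4770826/(1583181 - 7557) = 4770826/1575624 = 4770826*(1/1575624) = 2385413/787812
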